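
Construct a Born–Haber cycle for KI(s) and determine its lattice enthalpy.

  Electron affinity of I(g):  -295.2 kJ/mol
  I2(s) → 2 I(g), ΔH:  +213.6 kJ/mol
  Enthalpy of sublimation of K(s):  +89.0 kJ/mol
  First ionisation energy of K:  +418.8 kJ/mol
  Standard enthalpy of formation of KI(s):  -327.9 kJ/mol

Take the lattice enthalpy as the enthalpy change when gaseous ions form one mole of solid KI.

U = -647.3 kJ/mol

ΔHf° = 1·ΔHsub + 1·(ΣIE) + 1/2·D(I2) + 1·EA + U
-327.9 = 1·(+89.0) + 1·(+418.8) + 1/2·(+213.6) + 1·(-295.2) + U
U = -327.9 − (+319.4) = -647.3 kJ/mol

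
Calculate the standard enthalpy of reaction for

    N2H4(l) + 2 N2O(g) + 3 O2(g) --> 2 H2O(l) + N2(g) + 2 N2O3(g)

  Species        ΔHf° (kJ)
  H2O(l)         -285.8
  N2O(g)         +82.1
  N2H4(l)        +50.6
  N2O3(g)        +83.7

Products: 2·(-285.8) + 1·(+0.0) + 2·(+83.7) = -404.2
Reactants: 1·(+50.6) + 2·(+82.1) + 3·(+0.0) = +214.8
ΔH_rxn = (-404.2) − (+214.8) = -619.0 kJ

ΔH_rxn = -619.0 kJ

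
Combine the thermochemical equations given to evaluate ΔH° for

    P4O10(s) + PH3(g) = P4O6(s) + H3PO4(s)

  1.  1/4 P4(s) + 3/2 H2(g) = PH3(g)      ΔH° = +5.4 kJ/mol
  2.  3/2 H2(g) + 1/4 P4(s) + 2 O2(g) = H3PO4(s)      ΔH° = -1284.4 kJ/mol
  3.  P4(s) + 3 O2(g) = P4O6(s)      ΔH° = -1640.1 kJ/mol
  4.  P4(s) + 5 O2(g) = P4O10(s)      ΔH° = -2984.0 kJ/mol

eq. 1 reversed (reverse to put PH3(g) on the reactant side): -5.4 kJ/mol
eq. 2 as written (H3PO4(s) already on the product side): -1284.4 kJ/mol
eq. 3 as written (P4O6(s) already on the product side): -1640.1 kJ/mol
eq. 4 reversed (P4O10(s) must end up as a reactant): +2984.0 kJ/mol
Since enthalpy is a state function, ΔH° = (-1)·(+5.4) + (1)·(-1284.4) + (1)·(-1640.1) + (-1)·(-2984.0) = 54.1 kJ/mol

ΔH° = 54.1 kJ/mol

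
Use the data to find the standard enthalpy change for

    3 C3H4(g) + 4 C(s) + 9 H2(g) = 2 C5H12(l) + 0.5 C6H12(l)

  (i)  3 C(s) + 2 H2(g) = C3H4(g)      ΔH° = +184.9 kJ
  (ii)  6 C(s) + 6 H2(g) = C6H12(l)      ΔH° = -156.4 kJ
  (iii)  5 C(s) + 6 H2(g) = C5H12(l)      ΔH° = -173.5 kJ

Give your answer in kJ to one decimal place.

ΔH° = -979.9 kJ

(i) reversed and × 3: (-3)·(+184.9) = -554.7 kJ
(ii) × 1/2: (1/2)·(-156.4) = -78.2 kJ
(iii) × 2: (2)·(-173.5) = -347.0 kJ
Since enthalpy is a state function, ΔH° = (-3)·(+184.9) + (1/2)·(-156.4) + (2)·(-173.5) = -979.9 kJ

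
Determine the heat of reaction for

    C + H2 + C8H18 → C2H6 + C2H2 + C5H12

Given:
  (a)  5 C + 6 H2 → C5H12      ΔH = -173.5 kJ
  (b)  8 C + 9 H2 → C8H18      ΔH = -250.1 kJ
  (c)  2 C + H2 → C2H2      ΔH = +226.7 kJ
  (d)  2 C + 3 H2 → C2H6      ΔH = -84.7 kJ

ΔH = 218.6 kJ

(a) as written: -173.5 kJ
(b) reversed: +250.1 kJ
(c) as written: +226.7 kJ
(d) as written: -84.7 kJ
Combining the equations, ΔH = (1)·(-173.5) + (-1)·(-250.1) + (1)·(+226.7) + (1)·(-84.7) = 218.6 kJ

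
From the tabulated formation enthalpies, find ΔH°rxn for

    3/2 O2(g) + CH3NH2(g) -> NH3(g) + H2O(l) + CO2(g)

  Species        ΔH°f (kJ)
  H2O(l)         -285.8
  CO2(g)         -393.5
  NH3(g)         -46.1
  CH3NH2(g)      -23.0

Products: 1·(-46.1) + 1·(-285.8) + 1·(-393.5) = -725.4
Reactants: 3/2·(+0.0) + 1·(-23.0) = -23.0
ΔH°rxn = (-725.4) − (-23.0) = -702.4 kJ

ΔH°rxn = -702.4 kJ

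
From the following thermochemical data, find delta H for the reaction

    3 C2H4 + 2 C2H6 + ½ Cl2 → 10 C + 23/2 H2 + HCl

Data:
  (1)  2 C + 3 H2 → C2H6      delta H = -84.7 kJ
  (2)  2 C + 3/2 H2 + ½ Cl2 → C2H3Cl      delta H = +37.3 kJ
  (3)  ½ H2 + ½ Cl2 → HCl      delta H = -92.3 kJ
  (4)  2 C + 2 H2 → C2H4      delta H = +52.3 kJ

delta H = -79.8 kJ

(1) reversed and × 2: (-2)·(-84.7) = +169.4 kJ
(2): not needed.
(3) as written: -92.3 kJ
(4) reversed and × 3: (-3)·(+52.3) = -156.9 kJ
delta H = (-2)·(-84.7) + (1)·(-92.3) + (-3)·(+52.3) = -79.8 kJ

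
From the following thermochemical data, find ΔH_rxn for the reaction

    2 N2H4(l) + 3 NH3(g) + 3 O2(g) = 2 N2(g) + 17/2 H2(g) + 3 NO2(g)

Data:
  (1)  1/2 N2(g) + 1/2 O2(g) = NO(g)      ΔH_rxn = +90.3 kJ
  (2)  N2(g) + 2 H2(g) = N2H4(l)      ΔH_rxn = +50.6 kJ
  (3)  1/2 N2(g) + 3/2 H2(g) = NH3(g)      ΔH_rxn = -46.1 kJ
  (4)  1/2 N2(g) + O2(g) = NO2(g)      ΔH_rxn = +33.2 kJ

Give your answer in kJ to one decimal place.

ΔH_rxn = 136.7 kJ

(1): not needed.
(2) reversed and × 2: (-2)·(+50.6) = -101.2 kJ
(3) reversed and × 3: (-3)·(-46.1) = +138.3 kJ
(4) × 3: (3)·(+33.2) = +99.6 kJ
Combining the equations, ΔH_rxn = (-2)·(+50.6) + (-3)·(-46.1) + (3)·(+33.2) = 136.7 kJ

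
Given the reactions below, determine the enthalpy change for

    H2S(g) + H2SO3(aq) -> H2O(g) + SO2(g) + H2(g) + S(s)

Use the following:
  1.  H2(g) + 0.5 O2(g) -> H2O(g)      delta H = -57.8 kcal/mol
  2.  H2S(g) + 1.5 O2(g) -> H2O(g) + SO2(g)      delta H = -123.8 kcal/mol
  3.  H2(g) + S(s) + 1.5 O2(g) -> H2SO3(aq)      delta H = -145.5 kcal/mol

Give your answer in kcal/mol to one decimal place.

delta H = 21.7 kcal/mol

eq. 1: not needed.
eq. 2 as written: -123.8 kcal/mol
eq. 3 reversed: +145.5 kcal/mol
By Hess's law, delta H = (1)·(-123.8) + (-1)·(-145.5) = 21.7 kcal/mol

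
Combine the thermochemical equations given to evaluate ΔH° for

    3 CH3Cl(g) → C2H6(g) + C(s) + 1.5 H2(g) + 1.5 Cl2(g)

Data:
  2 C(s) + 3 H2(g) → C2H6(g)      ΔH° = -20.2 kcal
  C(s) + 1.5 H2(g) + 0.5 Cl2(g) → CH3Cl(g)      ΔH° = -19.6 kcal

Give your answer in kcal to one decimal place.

ΔH° = 38.6 kcal

equation 1 as written: -20.2 kcal
equation 2 reversed and × 3: (-3)·(-19.6) = +58.8 kcal
ΔH° = (1)·(-20.2) + (-3)·(-19.6) = 38.6 kcal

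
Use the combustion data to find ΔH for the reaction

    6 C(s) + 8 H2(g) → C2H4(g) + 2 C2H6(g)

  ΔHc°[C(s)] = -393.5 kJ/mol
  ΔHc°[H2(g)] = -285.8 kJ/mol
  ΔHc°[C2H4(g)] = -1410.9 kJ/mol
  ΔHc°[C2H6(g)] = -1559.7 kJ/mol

Using ΔH = Σ nΔHc°(reactants) − Σ nΔHc°(products):
= [6·(-393.5) + 8·(-285.8)] − [1·(-1410.9) + 2·(-1559.7)]
= -117.1 kJ/mol

ΔH = -117.1 kJ/mol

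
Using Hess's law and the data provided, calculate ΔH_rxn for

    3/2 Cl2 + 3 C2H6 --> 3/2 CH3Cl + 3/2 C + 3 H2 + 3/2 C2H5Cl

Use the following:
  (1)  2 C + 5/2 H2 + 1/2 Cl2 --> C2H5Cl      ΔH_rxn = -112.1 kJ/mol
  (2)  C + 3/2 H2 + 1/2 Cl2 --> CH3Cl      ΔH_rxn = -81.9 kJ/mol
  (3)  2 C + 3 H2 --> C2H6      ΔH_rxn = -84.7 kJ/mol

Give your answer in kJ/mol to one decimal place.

ΔH_rxn = -36.9 kJ/mol

(1) × 3/2: (3/2)·(-112.1) = -168.15 kJ/mol
(2) × 3/2: (3/2)·(-81.9) = -122.85 kJ/mol
(3) reversed and × 3: (-3)·(-84.7) = +254.1 kJ/mol
ΔH_rxn = (3/2)·(-112.1) + (3/2)·(-81.9) + (-3)·(-84.7) = -36.9 kJ/mol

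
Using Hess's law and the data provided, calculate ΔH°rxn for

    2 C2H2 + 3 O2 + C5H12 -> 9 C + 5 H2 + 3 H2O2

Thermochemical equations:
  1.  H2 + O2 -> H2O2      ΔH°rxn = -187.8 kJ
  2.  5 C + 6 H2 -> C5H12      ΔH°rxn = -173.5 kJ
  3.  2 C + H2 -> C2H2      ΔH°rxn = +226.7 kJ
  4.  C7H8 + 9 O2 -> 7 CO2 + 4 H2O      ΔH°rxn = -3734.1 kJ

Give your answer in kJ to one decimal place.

ΔH°rxn = -843.3 kJ

eq. 1 × 3: (3)·(-187.8) = -563.4 kJ
eq. 2 reversed: +173.5 kJ
eq. 3 reversed and × 2: (-2)·(+226.7) = -453.4 kJ
eq. 4: not needed.
Summing the manipulated equations, ΔH°rxn = (3)·(-187.8) + (-1)·(-173.5) + (-2)·(+226.7) = -843.3 kJ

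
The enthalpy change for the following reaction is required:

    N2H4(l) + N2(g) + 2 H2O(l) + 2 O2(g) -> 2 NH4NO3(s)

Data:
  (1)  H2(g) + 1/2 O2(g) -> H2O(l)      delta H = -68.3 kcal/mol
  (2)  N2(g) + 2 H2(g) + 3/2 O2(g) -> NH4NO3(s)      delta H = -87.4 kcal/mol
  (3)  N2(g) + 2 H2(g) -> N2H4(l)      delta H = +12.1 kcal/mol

delta H = -50.3 kcal/mol

(1) reversed and × 2 (H2O(l) must end up as a reactant; ×2 to match 2 H2O(l) in the target): (-2)·(-68.3) = +136.6 kcal/mol
(2) × 2 (×2 to match 2 NH4NO3(s) in the target): (2)·(-87.4) = -174.8 kcal/mol
(3) reversed (N2H4(l) must end up as a reactant): -12.1 kcal/mol
delta H = (+136.6) + (-174.8) + (-12.1) = -50.3 kcal/mol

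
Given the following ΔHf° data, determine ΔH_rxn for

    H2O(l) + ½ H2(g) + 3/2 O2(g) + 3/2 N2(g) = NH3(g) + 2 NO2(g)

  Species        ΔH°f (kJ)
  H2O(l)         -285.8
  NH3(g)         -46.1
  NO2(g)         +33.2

ΔH_rxn = 306.1 kJ

Products: 1·(-46.1) + 2·(+33.2) = +20.3
Reactants: 1·(-285.8) + 1/2·(+0.0) + 3/2·(+0.0) + 3/2·(+0.0) = -285.8
ΔH_rxn = (+20.3) − (-285.8) = 306.1 kJ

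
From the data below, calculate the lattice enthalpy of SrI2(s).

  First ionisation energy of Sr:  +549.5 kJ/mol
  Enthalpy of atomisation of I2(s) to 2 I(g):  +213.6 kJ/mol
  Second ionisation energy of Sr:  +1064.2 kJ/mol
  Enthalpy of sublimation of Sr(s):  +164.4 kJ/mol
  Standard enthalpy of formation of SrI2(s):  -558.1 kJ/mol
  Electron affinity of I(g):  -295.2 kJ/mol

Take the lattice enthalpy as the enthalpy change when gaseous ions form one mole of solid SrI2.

U = -1959.4 kJ/mol

ΔHf° = 1·ΔHsub + 1·(ΣIE) + 1·D(I2) + 2·EA + U
-558.1 = 1·(+164.4) + 1·(+1613.7) + 1·(+213.6) + 2·(-295.2) + U
U = -558.1 − (+1401.3) = -1959.4 kJ/mol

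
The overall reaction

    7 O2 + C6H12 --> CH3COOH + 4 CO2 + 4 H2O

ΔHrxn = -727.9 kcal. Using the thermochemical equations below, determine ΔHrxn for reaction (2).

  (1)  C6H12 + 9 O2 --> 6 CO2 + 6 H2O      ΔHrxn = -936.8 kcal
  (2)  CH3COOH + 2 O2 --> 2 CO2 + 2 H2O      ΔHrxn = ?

ΔHrxn = -208.9 kcal

(1) as written (C6H12 already on the reactant side): -936.8 kcal
(2) reversed (reverse to put CH3COOH on the product side): contributes −x
-727.9 = (-936.8) − x
x = (-727.9 − (-936.8)) / (-1) = -208.9 kcal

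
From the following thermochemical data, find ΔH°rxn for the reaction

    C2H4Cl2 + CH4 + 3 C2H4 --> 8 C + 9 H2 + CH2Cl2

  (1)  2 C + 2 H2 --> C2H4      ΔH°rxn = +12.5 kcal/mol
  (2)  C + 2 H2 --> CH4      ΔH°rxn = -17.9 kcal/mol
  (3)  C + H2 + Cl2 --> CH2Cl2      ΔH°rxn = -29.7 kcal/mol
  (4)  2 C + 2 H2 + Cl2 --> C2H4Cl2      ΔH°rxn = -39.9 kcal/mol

ΔH°rxn = -9.4 kcal/mol

(1) reversed and × 3: (-3)·(+12.5) = -37.5 kcal/mol
(2) reversed: +17.9 kcal/mol
(3) as written: -29.7 kcal/mol
(4) reversed: +39.9 kcal/mol
ΔH°rxn = (-37.5) + (+17.9) + (-29.7) + (+39.9) = -9.4 kcal/mol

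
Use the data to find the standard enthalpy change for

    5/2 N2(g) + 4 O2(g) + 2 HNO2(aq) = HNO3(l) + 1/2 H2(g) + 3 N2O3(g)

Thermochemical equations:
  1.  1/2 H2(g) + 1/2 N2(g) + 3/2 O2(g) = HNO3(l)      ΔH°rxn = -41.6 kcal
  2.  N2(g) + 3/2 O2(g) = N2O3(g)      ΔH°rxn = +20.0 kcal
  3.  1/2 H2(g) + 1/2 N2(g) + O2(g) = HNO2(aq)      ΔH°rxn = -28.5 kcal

ΔH°rxn = 75.4 kcal

eq. 1 as written (HNO3(l) already on the product side): -41.6 kcal
eq. 2 × 3 (scale by 3 for the 3 N2O3(g)): (3)·(+20.0) = +60.0 kcal
eq. 3 reversed and × 2 (HNO2(aq) must end up as a reactant; scale by 2 for the 2 HNO2(aq)): (-2)·(-28.5) = +57.0 kcal
Summing the manipulated equations, ΔH°rxn = (1)·(-41.6) + (3)·(+20.0) + (-2)·(-28.5) = 75.4 kcal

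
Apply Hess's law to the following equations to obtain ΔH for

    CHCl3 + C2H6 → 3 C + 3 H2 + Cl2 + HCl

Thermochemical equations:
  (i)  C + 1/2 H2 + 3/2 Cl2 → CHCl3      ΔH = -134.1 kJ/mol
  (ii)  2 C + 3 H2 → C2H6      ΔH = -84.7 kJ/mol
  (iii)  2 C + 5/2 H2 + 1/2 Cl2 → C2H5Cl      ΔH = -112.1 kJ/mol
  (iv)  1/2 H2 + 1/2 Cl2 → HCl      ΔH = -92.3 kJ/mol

(i) reversed: +134.1 kJ/mol
(ii) reversed: +84.7 kJ/mol
(iii): not needed.
(iv) as written: -92.3 kJ/mol
Summing the manipulated equations, ΔH = (+134.1) + (+84.7) + (-92.3) = 126.5 kJ/mol

ΔH = 126.5 kJ/mol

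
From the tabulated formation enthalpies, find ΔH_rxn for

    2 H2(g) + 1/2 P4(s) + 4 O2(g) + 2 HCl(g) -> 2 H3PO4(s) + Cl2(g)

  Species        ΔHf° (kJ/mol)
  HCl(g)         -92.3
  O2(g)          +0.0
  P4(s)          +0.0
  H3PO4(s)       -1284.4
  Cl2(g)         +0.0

ΔH_rxn = -2384.2 kJ/mol

ΔH°rxn = Σ nΔHf°(products) − Σ nΔHf°(reactants).
Products: 2·(-1284.4) + 1·(+0.0) = -2568.8
Reactants: 2·(+0.0) + 1/2·(+0.0) + 4·(+0.0) + 2·(-92.3) = -184.6
ΔH_rxn = (-2568.8) − (-184.6) = -2384.2 kJ/mol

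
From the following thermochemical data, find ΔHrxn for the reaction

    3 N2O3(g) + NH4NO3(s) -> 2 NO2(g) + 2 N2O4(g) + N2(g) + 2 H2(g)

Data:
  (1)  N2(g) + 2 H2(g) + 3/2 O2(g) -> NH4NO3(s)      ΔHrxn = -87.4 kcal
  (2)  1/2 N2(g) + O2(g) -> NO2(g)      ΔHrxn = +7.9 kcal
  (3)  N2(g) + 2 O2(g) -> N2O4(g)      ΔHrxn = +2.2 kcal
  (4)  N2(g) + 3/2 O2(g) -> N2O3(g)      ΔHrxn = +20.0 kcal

ΔHrxn = 47.6 kcal

(1) reversed (NH4NO3(s) must end up as a reactant): +87.4 kcal
(2) × 2 (×2 to match 2 NO2(g) in the target): (2)·(+7.9) = +15.8 kcal
(3) × 2 (scale by 2 for the 2 N2O4(g)): (2)·(+2.2) = +4.4 kcal
(4) reversed and × 3 (reverse to put N2O3(g) on the reactant side; scale by 3 for the 3 N2O3(g)): (-3)·(+20.0) = -60.0 kcal
Since enthalpy is a state function, ΔHrxn = (-1)·(-87.4) + (2)·(+7.9) + (2)·(+2.2) + (-3)·(+20.0) = 47.6 kcal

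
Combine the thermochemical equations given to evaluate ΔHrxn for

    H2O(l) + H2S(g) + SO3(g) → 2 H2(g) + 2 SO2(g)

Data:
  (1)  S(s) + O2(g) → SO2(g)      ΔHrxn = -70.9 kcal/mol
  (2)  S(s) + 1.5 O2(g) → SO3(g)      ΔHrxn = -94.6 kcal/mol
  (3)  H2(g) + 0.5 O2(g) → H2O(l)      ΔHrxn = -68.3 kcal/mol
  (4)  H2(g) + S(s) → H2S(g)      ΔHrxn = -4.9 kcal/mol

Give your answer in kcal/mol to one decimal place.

(1) × 2: (2)·(-70.9) = -141.8 kcal/mol
(2) reversed: +94.6 kcal/mol
(3) reversed: +68.3 kcal/mol
(4) reversed: +4.9 kcal/mol
ΔHrxn = (-141.8) + (+94.6) + (+68.3) + (+4.9) = 26.0 kcal/mol

ΔHrxn = 26.0 kcal/mol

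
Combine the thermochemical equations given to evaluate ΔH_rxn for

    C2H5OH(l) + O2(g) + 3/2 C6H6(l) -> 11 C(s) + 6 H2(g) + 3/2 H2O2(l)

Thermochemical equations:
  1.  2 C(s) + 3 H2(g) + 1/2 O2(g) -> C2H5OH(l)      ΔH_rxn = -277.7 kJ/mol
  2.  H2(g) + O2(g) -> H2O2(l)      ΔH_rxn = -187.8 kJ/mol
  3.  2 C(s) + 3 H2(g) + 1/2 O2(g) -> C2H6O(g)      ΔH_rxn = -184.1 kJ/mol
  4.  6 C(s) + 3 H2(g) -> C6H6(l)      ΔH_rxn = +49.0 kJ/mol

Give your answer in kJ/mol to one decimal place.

ΔH_rxn = -77.5 kJ/mol

eq. 1 reversed: +277.7 kJ/mol
eq. 2 × 3/2: (3/2)·(-187.8) = -281.7 kJ/mol
eq. 3: not needed.
eq. 4 reversed and × 3/2: (-3/2)·(+49.0) = -73.5 kJ/mol
By Hess's law, ΔH_rxn = (-1)·(-277.7) + (3/2)·(-187.8) + (-3/2)·(+49.0) = -77.5 kJ/mol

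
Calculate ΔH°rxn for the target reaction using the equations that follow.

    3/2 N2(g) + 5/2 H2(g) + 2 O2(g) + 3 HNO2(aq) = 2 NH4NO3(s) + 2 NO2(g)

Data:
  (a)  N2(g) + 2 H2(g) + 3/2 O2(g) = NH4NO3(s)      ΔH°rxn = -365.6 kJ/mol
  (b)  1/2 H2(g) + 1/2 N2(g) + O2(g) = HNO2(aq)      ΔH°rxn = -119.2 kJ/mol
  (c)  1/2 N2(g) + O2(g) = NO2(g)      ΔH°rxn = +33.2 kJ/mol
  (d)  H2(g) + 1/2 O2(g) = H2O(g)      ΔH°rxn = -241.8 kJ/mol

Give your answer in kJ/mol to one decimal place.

ΔH°rxn = -307.2 kJ/mol

(a) × 2: (2)·(-365.6) = -731.2 kJ/mol
(b) reversed and × 3: (-3)·(-119.2) = +357.6 kJ/mol
(c) × 2: (2)·(+33.2) = +66.4 kJ/mol
(d): not needed.
ΔH°rxn = (2)·(-365.6) + (-3)·(-119.2) + (2)·(+33.2) = -307.2 kJ/mol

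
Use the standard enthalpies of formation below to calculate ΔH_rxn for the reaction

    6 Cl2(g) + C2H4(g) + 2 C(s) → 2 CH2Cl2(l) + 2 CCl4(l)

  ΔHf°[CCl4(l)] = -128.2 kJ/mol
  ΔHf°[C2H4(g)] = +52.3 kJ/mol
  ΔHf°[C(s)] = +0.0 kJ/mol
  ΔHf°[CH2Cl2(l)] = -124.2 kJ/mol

ΔH_rxn = -557.1 kJ/mol

Products: 2·(-124.2) + 2·(-128.2) = -504.8
Reactants: 6·(+0.0) + 1·(+52.3) + 2·(+0.0) = +52.3
ΔH_rxn = (-504.8) − (+52.3) = -557.1 kJ/mol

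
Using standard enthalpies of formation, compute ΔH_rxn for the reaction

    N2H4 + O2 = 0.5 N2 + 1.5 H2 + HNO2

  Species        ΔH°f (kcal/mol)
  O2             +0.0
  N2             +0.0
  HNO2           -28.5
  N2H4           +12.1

ΔH_rxn = -40.6 kcal/mol

Products: 1/2·(+0.0) + 3/2·(+0.0) + 1·(-28.5) = -28.5
Reactants: 1·(+12.1) + 1·(+0.0) = +12.1
ΔH_rxn = (-28.5) − (+12.1) = -40.6 kcal/mol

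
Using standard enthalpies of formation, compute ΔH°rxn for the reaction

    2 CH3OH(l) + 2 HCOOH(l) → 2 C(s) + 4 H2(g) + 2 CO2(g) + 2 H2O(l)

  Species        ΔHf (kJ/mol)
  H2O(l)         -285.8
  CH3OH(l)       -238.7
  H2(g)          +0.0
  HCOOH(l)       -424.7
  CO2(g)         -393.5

Products: 2·(+0.0) + 4·(+0.0) + 2·(-393.5) + 2·(-285.8) = -1358.6
Reactants: 2·(-238.7) + 2·(-424.7) = -1326.8
ΔH°rxn = (-1358.6) − (-1326.8) = -31.8 kJ/mol

ΔH°rxn = -31.8 kJ/mol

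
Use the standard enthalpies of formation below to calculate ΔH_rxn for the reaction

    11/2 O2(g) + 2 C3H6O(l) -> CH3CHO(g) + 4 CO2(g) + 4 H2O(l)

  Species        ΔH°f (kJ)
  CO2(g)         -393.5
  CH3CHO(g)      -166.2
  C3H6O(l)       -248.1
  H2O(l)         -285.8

ΔH_rxn = -2387.2 kJ

Products: 1·(-166.2) + 4·(-393.5) + 4·(-285.8) = -2883.4
Reactants: 11/2·(+0.0) + 2·(-248.1) = -496.2
ΔH_rxn = (-2883.4) − (-496.2) = -2387.2 kJ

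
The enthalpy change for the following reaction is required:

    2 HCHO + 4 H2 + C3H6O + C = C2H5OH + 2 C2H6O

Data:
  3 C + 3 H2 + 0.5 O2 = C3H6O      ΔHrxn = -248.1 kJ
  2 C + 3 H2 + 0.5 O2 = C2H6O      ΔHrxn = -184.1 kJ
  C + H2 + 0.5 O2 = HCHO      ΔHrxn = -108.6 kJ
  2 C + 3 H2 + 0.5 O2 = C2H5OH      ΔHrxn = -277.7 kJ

ΔHrxn = -180.6 kJ

equation 1 reversed (reverse to put C3H6O on the reactant side): +248.1 kJ
equation 2 × 2 (scale by 2 for the 2 C2H6O): (2)·(-184.1) = -368.2 kJ
equation 3 reversed and × 2 (HCHO must end up as a reactant; scale by 2 for the 2 HCHO): (-2)·(-108.6) = +217.2 kJ
equation 4 as written (C2H5OH already on the product side): -277.7 kJ
ΔHrxn = (-1)·(-248.1) + (2)·(-184.1) + (-2)·(-108.6) + (1)·(-277.7) = -180.6 kJ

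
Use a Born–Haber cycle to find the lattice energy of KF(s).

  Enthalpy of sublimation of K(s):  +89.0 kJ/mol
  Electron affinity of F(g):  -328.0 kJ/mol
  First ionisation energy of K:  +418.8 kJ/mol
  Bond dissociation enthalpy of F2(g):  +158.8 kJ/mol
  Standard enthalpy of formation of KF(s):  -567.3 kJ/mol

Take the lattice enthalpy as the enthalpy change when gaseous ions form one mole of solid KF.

U = -826.5 kJ/mol

ΔHf° = 1·ΔHsub + 1·(ΣIE) + 1/2·D(F2) + 1·EA + U
-567.3 = 1·(+89.0) + 1·(+418.8) + 1/2·(+158.8) + 1·(-328.0) + U
U = -567.3 − (+259.2) = -826.5 kJ/mol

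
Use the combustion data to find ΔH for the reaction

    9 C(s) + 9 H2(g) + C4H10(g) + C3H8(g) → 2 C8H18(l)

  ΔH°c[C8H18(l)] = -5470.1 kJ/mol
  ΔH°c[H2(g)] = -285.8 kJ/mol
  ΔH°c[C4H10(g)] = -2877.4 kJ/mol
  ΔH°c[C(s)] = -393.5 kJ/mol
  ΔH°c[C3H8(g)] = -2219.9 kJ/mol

With combustion enthalpies, reactants minus products:
= [9·(-393.5) + 9·(-285.8) + 1·(-2877.4) + 1·(-2219.9)] − [2·(-5470.1)]
= -270.8 kJ/mol

ΔH = -270.8 kJ/mol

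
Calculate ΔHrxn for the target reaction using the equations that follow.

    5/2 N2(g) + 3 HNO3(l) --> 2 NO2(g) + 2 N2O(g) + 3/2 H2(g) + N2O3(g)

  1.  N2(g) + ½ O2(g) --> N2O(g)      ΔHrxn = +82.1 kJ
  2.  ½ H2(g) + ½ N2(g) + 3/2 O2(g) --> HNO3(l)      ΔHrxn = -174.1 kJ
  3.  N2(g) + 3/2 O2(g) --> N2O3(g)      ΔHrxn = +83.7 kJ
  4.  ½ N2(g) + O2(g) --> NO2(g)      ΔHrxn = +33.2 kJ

eq. 1 × 2: (2)·(+82.1) = +164.2 kJ
eq. 2 reversed and × 3: (-3)·(-174.1) = +522.3 kJ
eq. 3 as written: +83.7 kJ
eq. 4 × 2: (2)·(+33.2) = +66.4 kJ
Summing the manipulated equations, ΔHrxn = (+164.2) + (+522.3) + (+83.7) + (+66.4) = 836.6 kJ

ΔHrxn = 836.6 kJ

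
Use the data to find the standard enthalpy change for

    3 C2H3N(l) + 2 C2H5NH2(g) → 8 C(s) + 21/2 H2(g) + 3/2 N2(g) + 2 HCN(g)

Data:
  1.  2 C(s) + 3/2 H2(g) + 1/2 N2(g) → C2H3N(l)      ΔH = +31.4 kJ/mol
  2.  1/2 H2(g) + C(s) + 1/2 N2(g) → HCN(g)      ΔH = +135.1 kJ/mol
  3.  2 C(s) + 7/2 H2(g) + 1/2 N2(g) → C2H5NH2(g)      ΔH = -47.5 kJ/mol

eq. 1 reversed and × 3: (-3)·(+31.4) = -94.2 kJ/mol
eq. 2 × 2: (2)·(+135.1) = +270.2 kJ/mol
eq. 3 reversed and × 2: (-2)·(-47.5) = +95.0 kJ/mol
Combining the equations, ΔH = (-94.2) + (+270.2) + (+95.0) = 271.0 kJ/mol

ΔH = 271.0 kJ/mol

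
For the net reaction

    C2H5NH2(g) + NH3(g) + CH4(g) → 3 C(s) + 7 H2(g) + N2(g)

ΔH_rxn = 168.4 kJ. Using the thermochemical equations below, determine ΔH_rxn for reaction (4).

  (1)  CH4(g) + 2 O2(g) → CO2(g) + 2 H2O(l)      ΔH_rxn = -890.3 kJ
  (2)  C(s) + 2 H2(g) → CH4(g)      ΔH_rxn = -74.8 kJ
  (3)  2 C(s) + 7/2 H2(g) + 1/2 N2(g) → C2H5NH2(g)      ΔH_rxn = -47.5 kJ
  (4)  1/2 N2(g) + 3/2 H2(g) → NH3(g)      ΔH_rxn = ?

ΔH_rxn = -46.1 kJ

(1): not needed (O2(g) appears nowhere else).
(2) reversed: +74.8 kJ
(3) reversed (C2H5NH2(g) must end up as a reactant): +47.5 kJ
(4) reversed (NH3(g) must end up as a reactant): contributes −x
+168.4 = (+74.8) + (+47.5) − x
x = (+168.4 − (+122.3)) / (-1) = -46.1 kJ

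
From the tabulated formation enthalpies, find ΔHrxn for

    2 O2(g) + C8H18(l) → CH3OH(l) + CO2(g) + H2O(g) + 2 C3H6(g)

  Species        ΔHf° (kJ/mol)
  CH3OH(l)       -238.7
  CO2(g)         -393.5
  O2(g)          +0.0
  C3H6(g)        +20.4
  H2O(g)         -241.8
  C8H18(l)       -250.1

ΔHrxn = -583.1 kJ/mol

ΔH°rxn = Σ nΔHf°(products) − Σ nΔHf°(reactants).
Products: 1·(-238.7) + 1·(-393.5) + 1·(-241.8) + 2·(+20.4) = -833.2
Reactants: 2·(+0.0) + 1·(-250.1) = -250.1
ΔHrxn = (-833.2) − (-250.1) = -583.1 kJ/mol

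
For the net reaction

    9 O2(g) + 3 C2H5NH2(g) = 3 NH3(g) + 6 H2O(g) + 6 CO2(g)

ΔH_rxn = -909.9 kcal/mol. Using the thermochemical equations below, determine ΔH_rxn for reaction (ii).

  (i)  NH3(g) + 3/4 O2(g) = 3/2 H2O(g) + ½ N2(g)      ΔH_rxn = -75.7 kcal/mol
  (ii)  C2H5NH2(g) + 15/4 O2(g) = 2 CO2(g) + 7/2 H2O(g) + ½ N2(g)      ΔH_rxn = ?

ΔH_rxn = -379.0 kcal/mol

(i) reversed and × 3: (-3)·(-75.7) = +227.1 kcal/mol
(ii) × 3: contributes 3·x
-909.9 = (+227.1) + 3·x
x = (-909.9 − (+227.1)) / (3) = -379.0 kcal/mol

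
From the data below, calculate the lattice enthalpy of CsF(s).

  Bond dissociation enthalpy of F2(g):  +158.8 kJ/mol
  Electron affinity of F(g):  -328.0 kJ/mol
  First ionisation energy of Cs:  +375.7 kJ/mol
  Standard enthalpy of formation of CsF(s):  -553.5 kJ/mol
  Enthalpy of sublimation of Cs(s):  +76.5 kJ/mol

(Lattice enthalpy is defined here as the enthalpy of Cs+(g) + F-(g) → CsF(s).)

U = -757.1 kJ/mol

ΔHf° = 1·ΔHsub + 1·(ΣIE) + 1/2·D(F2) + 1·EA + U
-553.5 = 1·(+76.5) + 1·(+375.7) + 1/2·(+158.8) + 1·(-328.0) + U
U = -553.5 − (+203.6) = -757.1 kJ/mol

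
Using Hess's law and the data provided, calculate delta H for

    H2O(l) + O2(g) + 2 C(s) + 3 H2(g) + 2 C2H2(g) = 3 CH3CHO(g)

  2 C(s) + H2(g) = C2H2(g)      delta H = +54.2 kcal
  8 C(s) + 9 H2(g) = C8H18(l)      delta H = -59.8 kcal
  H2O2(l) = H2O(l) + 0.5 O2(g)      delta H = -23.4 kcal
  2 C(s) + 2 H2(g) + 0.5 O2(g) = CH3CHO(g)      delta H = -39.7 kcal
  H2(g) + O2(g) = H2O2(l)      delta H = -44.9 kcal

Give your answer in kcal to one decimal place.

equation 1 reversed and × 2 (reverse to put C2H2(g) on the reactant side; ×2 to match 2 C2H2(g) in the target): (-2)·(+54.2) = -108.4 kcal
equation 2: not needed (C8H18(l) appears nowhere else).
equation 3 reversed (H2O(l) must end up as a reactant): +23.4 kcal
equation 4 × 3 (×3 to match 3 CH3CHO(g) in the target): (3)·(-39.7) = -119.1 kcal
equation 5 reversed: +44.9 kcal
Summing the manipulated equations, delta H = (-2)·(+54.2) + (-1)·(-23.4) + (3)·(-39.7) + (-1)·(-44.9) = -159.2 kcal

delta H = -159.2 kcal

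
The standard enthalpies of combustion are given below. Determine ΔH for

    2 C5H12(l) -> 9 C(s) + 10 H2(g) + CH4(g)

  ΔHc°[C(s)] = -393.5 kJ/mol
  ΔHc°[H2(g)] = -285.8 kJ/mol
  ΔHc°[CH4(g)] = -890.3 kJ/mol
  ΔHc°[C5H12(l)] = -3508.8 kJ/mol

With combustion enthalpies, reactants minus products:
= [2·(-3508.8)] − [9·(-393.5) + 10·(-285.8) + 1·(-890.3)]
= 272.2 kJ/mol

ΔH = 272.2 kJ/mol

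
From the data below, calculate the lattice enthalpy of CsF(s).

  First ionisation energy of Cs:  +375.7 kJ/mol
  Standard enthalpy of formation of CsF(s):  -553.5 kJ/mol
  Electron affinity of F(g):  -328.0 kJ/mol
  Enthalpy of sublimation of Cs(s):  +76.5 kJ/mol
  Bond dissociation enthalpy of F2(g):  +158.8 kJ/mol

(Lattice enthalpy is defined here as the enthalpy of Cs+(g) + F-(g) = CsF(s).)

ΔHf° = 1·ΔHsub + 1·(ΣIE) + 1/2·D(F2) + 1·EA + U
-553.5 = 1·(+76.5) + 1·(+375.7) + 1/2·(+158.8) + 1·(-328.0) + U
U = -553.5 − (+203.6) = -757.1 kJ/mol

U = -757.1 kJ/mol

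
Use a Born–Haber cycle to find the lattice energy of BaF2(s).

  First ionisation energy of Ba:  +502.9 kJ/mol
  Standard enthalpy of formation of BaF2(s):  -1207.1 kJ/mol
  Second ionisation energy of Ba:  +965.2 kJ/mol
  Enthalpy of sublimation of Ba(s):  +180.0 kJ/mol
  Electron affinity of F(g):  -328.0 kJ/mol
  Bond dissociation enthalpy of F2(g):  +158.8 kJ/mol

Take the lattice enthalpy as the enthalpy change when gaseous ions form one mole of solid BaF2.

U = -2358.0 kJ/mol

ΔHf° = 1·ΔHsub + 1·(ΣIE) + 1·D(F2) + 2·EA + U
-1207.1 = 1·(+180.0) + 1·(+1468.1) + 1·(+158.8) + 2·(-328.0) + U
U = -1207.1 − (+1150.9) = -2358.0 kJ/mol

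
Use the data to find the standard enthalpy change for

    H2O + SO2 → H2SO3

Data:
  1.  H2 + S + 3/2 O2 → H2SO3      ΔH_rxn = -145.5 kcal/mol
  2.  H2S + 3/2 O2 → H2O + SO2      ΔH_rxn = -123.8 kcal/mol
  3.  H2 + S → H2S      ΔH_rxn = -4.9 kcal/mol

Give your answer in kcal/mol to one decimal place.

ΔH_rxn = -16.8 kcal/mol

eq. 1 as written (H2SO3 already on the product side): -145.5 kcal/mol
eq. 2 reversed (reverse to put H2O on the reactant side): +123.8 kcal/mol
eq. 3 reversed: +4.9 kcal/mol
ΔH_rxn = (-145.5) + (+123.8) + (+4.9) = -16.8 kcal/mol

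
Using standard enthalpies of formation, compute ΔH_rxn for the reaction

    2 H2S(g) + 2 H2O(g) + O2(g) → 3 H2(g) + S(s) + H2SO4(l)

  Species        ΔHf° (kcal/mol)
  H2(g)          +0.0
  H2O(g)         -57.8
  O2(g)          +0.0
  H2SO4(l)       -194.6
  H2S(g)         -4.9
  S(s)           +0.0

ΔH_rxn = -69.2 kcal/mol

Products: 3·(+0.0) + 1·(+0.0) + 1·(-194.6) = -194.6
Reactants: 2·(-4.9) + 2·(-57.8) + 1·(+0.0) = -125.4
ΔH_rxn = (-194.6) − (-125.4) = -69.2 kcal/mol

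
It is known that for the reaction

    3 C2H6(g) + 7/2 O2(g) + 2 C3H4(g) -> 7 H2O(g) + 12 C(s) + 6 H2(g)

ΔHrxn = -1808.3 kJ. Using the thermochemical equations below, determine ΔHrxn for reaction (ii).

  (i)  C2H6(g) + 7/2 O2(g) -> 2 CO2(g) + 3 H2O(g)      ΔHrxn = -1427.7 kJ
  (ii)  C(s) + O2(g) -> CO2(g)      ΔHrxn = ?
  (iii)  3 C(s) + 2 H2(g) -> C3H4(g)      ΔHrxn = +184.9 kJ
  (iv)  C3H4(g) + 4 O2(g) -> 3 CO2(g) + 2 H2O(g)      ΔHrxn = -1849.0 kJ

(i) × 3: (3)·(-1427.7) = -4283.1 kJ
(ii) reversed and × 3: contributes −3·x
(iii) reversed and × 3: (-3)·(+184.9) = -554.7 kJ
(iv) reversed: +1849.0 kJ
-1808.3 = (-4283.1) + (-554.7) + (+1849.0) − 3·x
x = (-1808.3 − (-2988.8)) / (-3) = -393.5 kJ

ΔHrxn = -393.5 kJ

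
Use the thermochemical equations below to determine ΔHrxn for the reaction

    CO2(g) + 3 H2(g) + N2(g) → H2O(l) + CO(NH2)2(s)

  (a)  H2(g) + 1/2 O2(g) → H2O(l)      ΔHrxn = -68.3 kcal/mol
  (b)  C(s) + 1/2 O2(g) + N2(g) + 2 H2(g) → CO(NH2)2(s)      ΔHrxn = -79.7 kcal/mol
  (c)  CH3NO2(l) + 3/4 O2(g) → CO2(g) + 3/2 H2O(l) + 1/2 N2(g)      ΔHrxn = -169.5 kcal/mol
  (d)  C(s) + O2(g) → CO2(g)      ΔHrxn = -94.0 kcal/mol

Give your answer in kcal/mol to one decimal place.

ΔHrxn = -54.0 kcal/mol

(a) as written: -68.3 kcal/mol
(b) as written (CO(NH2)2(s) already on the product side): -79.7 kcal/mol
(c): not needed (CH3NO2(l) appears nowhere else).
(d) reversed: +94.0 kcal/mol
ΔHrxn = (1)·(-68.3) + (1)·(-79.7) + (-1)·(-94.0) = -54.0 kcal/mol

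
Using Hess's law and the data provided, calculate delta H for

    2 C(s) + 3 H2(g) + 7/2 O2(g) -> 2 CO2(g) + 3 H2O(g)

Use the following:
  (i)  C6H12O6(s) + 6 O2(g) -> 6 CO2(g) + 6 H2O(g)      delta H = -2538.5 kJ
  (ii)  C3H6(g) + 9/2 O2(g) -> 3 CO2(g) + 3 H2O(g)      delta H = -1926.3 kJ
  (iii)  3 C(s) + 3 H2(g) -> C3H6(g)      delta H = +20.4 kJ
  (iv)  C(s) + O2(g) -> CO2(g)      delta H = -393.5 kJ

delta H = -1512.4 kJ

(i): not needed (C6H12O6(s) appears nowhere else).
(ii) as written: -1926.3 kJ
(iii) as written (H2(g) already on the reactant side): +20.4 kJ
(iv) reversed: +393.5 kJ
By Hess's law, delta H = (1)·(-1926.3) + (1)·(+20.4) + (-1)·(-393.5) = -1512.4 kJ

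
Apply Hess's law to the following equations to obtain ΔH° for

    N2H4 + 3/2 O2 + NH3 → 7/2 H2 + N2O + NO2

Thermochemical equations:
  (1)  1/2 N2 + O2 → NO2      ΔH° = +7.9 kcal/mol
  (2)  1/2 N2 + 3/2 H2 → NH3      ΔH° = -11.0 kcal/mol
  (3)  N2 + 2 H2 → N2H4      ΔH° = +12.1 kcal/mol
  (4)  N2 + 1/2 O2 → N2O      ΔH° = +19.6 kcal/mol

(1) as written: +7.9 kcal/mol
(2) reversed: +11.0 kcal/mol
(3) reversed: -12.1 kcal/mol
(4) as written: +19.6 kcal/mol
By Hess's law, ΔH° = (1)·(+7.9) + (-1)·(-11.0) + (-1)·(+12.1) + (1)·(+19.6) = 26.4 kcal/mol

ΔH° = 26.4 kcal/mol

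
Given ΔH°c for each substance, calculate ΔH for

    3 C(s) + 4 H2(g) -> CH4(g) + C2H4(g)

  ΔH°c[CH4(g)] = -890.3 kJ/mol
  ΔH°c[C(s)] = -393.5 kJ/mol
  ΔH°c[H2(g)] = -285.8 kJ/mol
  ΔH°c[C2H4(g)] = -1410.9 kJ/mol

ΔH = -22.5 kJ/mol

With combustion enthalpies, reactants minus products:
= [3·(-393.5) + 4·(-285.8)] − [1·(-890.3) + 1·(-1410.9)]
= -22.5 kJ/mol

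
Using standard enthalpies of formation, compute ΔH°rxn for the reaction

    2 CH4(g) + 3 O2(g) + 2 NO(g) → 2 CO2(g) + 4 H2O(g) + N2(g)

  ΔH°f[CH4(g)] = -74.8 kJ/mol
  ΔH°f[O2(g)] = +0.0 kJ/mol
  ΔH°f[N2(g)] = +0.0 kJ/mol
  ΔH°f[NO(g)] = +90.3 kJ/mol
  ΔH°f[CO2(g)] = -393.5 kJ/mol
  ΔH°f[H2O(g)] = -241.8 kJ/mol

ΔH°rxn = -1785.2 kJ/mol

ΔH°rxn = Σ nΔHf°(products) − Σ nΔHf°(reactants).
Products: 2·(-393.5) + 4·(-241.8) + 1·(+0.0) = -1754.2
Reactants: 2·(-74.8) + 3·(+0.0) + 2·(+90.3) = +31.0
ΔH°rxn = (-1754.2) − (+31.0) = -1785.2 kJ/mol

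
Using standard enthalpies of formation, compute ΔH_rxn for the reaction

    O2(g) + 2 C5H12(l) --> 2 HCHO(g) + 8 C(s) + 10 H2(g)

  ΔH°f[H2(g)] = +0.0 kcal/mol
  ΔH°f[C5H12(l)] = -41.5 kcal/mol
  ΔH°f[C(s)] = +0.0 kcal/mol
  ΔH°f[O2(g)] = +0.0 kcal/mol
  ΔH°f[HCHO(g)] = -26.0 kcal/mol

Products: 2·(-26.0) + 8·(+0.0) + 10·(+0.0) = -52.0
Reactants: 1·(+0.0) + 2·(-41.5) = -83.0
ΔH_rxn = (-52.0) − (-83.0) = 31.0 kcal/mol

ΔH_rxn = 31.0 kcal/mol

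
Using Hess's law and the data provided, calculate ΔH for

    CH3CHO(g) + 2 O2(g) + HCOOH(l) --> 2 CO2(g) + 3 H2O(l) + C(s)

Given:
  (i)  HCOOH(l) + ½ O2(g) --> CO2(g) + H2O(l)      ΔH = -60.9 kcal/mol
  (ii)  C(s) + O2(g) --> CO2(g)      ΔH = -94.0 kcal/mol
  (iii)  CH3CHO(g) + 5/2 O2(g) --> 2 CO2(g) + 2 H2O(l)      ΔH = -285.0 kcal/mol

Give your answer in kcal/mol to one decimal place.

(i) as written (HCOOH(l) already on the reactant side): -60.9 kcal/mol
(ii) reversed (reverse to put C(s) on the product side): +94.0 kcal/mol
(iii) as written (CH3CHO(g) already on the reactant side): -285.0 kcal/mol
ΔH = (1)·(-60.9) + (-1)·(-94.0) + (1)·(-285.0) = -251.9 kcal/mol

ΔH = -251.9 kcal/mol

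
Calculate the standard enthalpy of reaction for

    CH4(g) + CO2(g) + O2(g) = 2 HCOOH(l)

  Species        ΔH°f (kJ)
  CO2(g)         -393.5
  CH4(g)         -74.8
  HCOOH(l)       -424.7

Products: 2·(-424.7) = -849.4
Reactants: 1·(-74.8) + 1·(-393.5) + 1·(+0.0) = -468.3
ΔH° = (-849.4) − (-468.3) = -381.1 kJ

ΔH° = -381.1 kJ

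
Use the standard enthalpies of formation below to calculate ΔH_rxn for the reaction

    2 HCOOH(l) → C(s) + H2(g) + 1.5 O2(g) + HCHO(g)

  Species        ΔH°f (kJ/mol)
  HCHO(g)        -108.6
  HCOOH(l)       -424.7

Products: 1·(+0.0) + 1·(+0.0) + 3/2·(+0.0) + 1·(-108.6) = -108.6
Reactants: 2·(-424.7) = -849.4
ΔH_rxn = (-108.6) − (-849.4) = 740.8 kJ/mol

ΔH_rxn = 740.8 kJ/mol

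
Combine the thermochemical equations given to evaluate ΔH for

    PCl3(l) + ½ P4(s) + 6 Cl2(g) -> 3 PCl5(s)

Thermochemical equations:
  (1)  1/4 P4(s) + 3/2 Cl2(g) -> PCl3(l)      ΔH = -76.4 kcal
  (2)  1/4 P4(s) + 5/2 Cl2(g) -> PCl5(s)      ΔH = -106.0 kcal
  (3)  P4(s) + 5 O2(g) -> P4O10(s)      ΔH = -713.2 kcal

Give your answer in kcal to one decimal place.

ΔH = -241.6 kcal

(1) reversed (PCl3(l) must end up as a reactant): +76.4 kcal
(2) × 3 (×3 to match 3 PCl5(s) in the target): (3)·(-106.0) = -318.0 kcal
(3): not needed (P4O10(s) appears nowhere else).
Since enthalpy is a state function, ΔH = (+76.4) + (-318.0) = -241.6 kcal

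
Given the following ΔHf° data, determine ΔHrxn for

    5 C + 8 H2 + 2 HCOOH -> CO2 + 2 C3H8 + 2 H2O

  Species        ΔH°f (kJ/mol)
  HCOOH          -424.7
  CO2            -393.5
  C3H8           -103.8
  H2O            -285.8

ΔHrxn = -323.3 kJ/mol

Products: 1·(-393.5) + 2·(-103.8) + 2·(-285.8) = -1172.7
Reactants: 5·(+0.0) + 8·(+0.0) + 2·(-424.7) = -849.4
ΔHrxn = (-1172.7) − (-849.4) = -323.3 kJ/mol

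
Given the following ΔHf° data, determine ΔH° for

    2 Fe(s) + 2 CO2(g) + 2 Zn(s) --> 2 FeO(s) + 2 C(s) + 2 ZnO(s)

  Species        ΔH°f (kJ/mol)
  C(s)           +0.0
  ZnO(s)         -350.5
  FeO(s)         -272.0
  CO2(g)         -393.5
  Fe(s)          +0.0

ΔH°rxn = Σ nΔHf°(products) − Σ nΔHf°(reactants).
Products: 2·(-272.0) + 2·(+0.0) + 2·(-350.5) = -1245.0
Reactants: 2·(+0.0) + 2·(-393.5) + 2·(+0.0) = -787.0
ΔH° = (-1245.0) − (-787.0) = -458.0 kJ/mol

ΔH° = -458.0 kJ/mol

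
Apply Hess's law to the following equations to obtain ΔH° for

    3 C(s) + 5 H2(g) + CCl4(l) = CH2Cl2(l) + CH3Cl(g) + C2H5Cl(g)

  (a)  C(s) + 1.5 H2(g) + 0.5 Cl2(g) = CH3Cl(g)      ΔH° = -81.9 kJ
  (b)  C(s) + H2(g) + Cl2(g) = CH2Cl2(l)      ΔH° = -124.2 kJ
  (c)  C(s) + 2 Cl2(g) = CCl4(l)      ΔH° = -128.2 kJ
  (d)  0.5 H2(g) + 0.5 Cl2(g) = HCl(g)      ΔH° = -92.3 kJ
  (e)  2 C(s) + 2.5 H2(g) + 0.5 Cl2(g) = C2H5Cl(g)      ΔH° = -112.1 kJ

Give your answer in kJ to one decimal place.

ΔH° = -190.0 kJ

(a) as written (CH3Cl(g) already on the product side): -81.9 kJ
(b) as written (CH2Cl2(l) already on the product side): -124.2 kJ
(c) reversed (reverse to put CCl4(l) on the reactant side): +128.2 kJ
(d): not needed (HCl(g) appears nowhere else).
(e) as written (C2H5Cl(g) already on the product side): -112.1 kJ
ΔH° = (-81.9) + (-124.2) + (+128.2) + (-112.1) = -190.0 kJ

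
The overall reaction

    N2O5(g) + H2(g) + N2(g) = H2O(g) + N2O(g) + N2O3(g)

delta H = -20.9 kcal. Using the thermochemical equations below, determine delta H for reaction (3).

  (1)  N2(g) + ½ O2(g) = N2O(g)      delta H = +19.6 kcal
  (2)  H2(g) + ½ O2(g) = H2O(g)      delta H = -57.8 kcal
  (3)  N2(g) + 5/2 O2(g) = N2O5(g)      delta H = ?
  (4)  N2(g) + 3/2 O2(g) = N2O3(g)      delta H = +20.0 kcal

delta H = 2.7 kcal

(1) as written (N2O(g) already on the product side): +19.6 kcal
(2) as written (H2O(g) already on the product side): -57.8 kcal
(3) reversed (reverse to put N2O5(g) on the reactant side): contributes −x
(4) as written (N2O3(g) already on the product side): +20.0 kcal
-20.9 = (+19.6) + (-57.8) + (+20.0) − x
x = (-20.9 − (-18.2)) / (-1) = 2.7 kcal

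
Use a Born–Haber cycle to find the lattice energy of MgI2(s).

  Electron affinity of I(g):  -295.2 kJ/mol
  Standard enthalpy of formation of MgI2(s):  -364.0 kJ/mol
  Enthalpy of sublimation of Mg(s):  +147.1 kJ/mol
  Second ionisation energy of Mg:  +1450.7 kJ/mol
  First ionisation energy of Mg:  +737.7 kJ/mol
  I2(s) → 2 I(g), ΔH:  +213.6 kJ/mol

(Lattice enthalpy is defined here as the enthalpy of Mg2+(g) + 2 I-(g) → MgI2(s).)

ΔHf° = 1·ΔHsub + 1·(ΣIE) + 1·D(I2) + 2·EA + U
-364.0 = 1·(+147.1) + 1·(+2188.4) + 1·(+213.6) + 2·(-295.2) + U
U = -364.0 − (+1958.7) = -2322.7 kJ/mol

U = -2322.7 kJ/mol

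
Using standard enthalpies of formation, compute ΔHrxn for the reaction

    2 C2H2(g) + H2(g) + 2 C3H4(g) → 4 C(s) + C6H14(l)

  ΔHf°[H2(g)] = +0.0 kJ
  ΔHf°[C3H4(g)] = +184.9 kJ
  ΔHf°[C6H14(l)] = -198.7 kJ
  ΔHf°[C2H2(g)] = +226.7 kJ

ΔHrxn = -1021.9 kJ

Products: 4·(+0.0) + 1·(-198.7) = -198.7
Reactants: 2·(+226.7) + 1·(+0.0) + 2·(+184.9) = +823.2
ΔHrxn = (-198.7) − (+823.2) = -1021.9 kJ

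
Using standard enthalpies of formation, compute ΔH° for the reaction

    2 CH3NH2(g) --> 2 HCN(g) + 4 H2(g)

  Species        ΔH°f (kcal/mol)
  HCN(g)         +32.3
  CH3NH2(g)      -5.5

ΔH° = 75.6 kcal/mol

Products: 2·(+32.3) + 4·(+0.0) = +64.6
Reactants: 2·(-5.5) = -11.0
ΔH° = (+64.6) − (-11.0) = 75.6 kcal/mol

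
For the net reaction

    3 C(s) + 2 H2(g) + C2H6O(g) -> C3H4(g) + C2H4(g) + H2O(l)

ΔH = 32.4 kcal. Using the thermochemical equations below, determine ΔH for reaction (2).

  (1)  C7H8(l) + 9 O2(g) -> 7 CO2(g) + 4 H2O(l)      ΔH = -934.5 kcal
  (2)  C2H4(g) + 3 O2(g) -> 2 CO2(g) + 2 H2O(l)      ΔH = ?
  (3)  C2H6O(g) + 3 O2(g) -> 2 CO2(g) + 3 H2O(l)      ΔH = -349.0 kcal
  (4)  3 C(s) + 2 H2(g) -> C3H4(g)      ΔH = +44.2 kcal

ΔH = -337.2 kcal

(1): not needed.
(2) reversed: contributes −x
(3) as written: -349.0 kcal
(4) as written: +44.2 kcal
+32.4 = (-349.0) + (+44.2) − x
x = (+32.4 − (-304.8)) / (-1) = -337.2 kcal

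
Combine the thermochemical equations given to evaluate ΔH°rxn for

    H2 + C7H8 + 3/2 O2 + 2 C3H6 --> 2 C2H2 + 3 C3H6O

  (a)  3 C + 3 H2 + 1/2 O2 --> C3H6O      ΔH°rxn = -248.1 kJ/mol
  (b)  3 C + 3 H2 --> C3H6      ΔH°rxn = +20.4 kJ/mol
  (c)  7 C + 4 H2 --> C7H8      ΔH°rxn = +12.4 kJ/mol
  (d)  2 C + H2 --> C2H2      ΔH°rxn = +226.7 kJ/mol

ΔH°rxn = -344.1 kJ/mol

(a) × 3 (×3 to match 3 C3H6O in the target): (3)·(-248.1) = -744.3 kJ/mol
(b) reversed and × 2 (reverse to put C3H6 on the reactant side; scale by 2 for the 2 C3H6): (-2)·(+20.4) = -40.8 kJ/mol
(c) reversed (C7H8 must end up as a reactant): -12.4 kJ/mol
(d) × 2 (scale by 2 for the 2 C2H2): (2)·(+226.7) = +453.4 kJ/mol
Combining the equations, ΔH°rxn = (3)·(-248.1) + (-2)·(+20.4) + (-1)·(+12.4) + (2)·(+226.7) = -344.1 kJ/mol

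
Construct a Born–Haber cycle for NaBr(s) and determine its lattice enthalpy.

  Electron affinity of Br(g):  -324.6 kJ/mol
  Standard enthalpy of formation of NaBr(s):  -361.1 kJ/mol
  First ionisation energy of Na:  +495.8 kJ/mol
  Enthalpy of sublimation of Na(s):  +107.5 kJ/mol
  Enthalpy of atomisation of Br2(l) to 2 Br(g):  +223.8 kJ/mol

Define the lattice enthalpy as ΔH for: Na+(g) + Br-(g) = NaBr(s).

ΔHf° = 1·ΔHsub + 1·(ΣIE) + 1/2·D(Br2) + 1·EA + U
-361.1 = 1·(+107.5) + 1·(+495.8) + 1/2·(+223.8) + 1·(-324.6) + U
U = -361.1 − (+390.6) = -751.7 kJ/mol

U = -751.7 kJ/mol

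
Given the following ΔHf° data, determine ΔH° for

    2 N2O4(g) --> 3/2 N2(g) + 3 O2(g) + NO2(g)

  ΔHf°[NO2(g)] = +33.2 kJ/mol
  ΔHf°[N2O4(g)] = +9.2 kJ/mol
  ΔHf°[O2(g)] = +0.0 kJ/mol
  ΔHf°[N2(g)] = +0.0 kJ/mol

Products: 3/2·(+0.0) + 3·(+0.0) + 1·(+33.2) = +33.2
Reactants: 2·(+9.2) = +18.4
ΔH° = (+33.2) − (+18.4) = 14.8 kJ/mol

ΔH° = 14.8 kJ/mol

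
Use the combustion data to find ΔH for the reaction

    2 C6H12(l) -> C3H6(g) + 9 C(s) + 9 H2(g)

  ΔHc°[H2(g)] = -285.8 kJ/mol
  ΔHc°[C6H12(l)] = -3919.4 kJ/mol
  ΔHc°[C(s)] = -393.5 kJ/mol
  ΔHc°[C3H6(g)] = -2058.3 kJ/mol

With combustion enthalpies, reactants minus products:
= [2·(-3919.4)] − [1·(-2058.3) + 9·(-393.5) + 9·(-285.8)]
= 333.2 kJ/mol

ΔH = 333.2 kJ/mol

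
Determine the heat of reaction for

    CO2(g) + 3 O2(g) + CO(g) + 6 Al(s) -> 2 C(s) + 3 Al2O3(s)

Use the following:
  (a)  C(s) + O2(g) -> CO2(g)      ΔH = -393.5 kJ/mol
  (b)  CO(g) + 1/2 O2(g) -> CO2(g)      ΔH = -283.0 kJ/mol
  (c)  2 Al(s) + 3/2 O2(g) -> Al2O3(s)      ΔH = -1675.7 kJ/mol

ΔH = -4523.1 kJ/mol

(a) reversed and × 2: (-2)·(-393.5) = +787.0 kJ/mol
(b) as written: -283.0 kJ/mol
(c) × 3: (3)·(-1675.7) = -5027.1 kJ/mol
ΔH = (+787.0) + (-283.0) + (-5027.1) = -4523.1 kJ/mol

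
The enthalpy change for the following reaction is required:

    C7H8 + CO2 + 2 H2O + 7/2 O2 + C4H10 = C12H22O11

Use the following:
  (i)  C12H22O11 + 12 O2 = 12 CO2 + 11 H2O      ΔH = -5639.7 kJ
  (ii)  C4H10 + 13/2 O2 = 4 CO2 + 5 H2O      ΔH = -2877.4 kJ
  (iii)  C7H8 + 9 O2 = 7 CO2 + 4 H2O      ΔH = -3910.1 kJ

ΔH = -1147.8 kJ

(i) reversed: +5639.7 kJ
(ii) as written: -2877.4 kJ
(iii) as written: -3910.1 kJ
ΔH = (-1)·(-5639.7) + (1)·(-2877.4) + (1)·(-3910.1) = -1147.8 kJ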